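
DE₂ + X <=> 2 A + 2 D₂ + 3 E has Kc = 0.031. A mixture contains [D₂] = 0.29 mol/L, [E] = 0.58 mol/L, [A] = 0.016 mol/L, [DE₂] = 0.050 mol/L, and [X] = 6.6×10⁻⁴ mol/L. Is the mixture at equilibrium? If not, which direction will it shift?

Qc = [A]²·[D₂]²·[E]³ / ([DE₂]·[X]) = (0.016)²·(0.29)²·(0.58)³ / ((0.050)·(6.6×10⁻⁴)) = 0.13
Qc = 0.13 > Kc = 0.031: net reverse reaction.

no; Q > K, reaction proceeds in reverse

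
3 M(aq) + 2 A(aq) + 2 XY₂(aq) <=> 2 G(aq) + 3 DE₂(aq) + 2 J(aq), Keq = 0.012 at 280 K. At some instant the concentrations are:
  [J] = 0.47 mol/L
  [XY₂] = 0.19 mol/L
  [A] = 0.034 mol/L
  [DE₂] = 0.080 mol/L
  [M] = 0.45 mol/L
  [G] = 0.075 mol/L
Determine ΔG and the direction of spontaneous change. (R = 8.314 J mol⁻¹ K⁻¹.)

Q = [G]²·[DE₂]³·[J]² / ([M]³·[A]²·[XY₂]²) = (0.075)²·(0.080)³·(0.47)² / ((0.45)³·(0.034)²·(0.19)²) = 0.167
ΔG = RT ln(Q/Keq) = (8.314 J mol⁻¹ K⁻¹)(280 K) × ln(0.167/0.012)
   = (2.328 kJ/mol)(2.633) = 6.13 kJ/mol
ΔG > 0, so the forward reaction is non-spontaneous (proceeds in reverse).

ΔG = 6.13 kJ/mol; the forward reaction is non-spontaneous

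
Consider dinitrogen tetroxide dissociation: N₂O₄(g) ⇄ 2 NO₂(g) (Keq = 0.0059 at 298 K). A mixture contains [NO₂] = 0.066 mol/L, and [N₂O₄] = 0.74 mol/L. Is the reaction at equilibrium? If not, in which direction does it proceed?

Q = [NO₂]² / [N₂O₄] = (0.066)² / (0.74) = 0.0059
Q = 0.0059 = Keq, so the system is already at equilibrium.

at equilibrium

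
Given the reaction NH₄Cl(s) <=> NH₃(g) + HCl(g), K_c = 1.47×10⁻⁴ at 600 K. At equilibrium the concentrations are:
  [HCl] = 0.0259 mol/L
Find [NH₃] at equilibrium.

(NH₄Cl is a pure solid — omitted from K_c.)
At equilibrium, K_c = [NH₃]·[HCl] = 1.47×10⁻⁴.
([NH₃])·(0.0259) = 1.47×10⁻⁴
[NH₃] = 0.00568 mol/L

[NH₃] = 0.00568 mol/L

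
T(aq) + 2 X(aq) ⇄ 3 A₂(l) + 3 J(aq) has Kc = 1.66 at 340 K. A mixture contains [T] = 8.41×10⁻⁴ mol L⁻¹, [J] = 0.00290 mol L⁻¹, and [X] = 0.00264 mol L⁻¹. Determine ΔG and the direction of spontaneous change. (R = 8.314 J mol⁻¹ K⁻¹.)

ΔG = 2.60 kJ/mol; the forward reaction is non-spontaneous

(A₂ is a pure liquid — omitted from Qc.)
Qc = [J]³ / ([T]·[X]²) = (0.00290)³ / ((8.41×10⁻⁴)·(0.00264)²) = 4.16
ΔG = RT ln(Qc/Kc) = (8.314 J mol⁻¹ K⁻¹)(340 K) × ln(4.16/1.66)
   = (2.827 kJ/mol)(0.9187) = 2.60 kJ/mol
ΔG > 0, so the forward reaction is non-spontaneous (proceeds in reverse).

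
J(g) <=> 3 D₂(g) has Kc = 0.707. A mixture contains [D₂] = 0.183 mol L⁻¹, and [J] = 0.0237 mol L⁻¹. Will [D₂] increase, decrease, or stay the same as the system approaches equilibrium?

Qc = [D₂]³ / [J] = (0.183)³ / (0.0237) = 0.259
Qc = 0.259 < Kc = 0.707: net forward reaction.
D₂ is a product, so it increases.

increase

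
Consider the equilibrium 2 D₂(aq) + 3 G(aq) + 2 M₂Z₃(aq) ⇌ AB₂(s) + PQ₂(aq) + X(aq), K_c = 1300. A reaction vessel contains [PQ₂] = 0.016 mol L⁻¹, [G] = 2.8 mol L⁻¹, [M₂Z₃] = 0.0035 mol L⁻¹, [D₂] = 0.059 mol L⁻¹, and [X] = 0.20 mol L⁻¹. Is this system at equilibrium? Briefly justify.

no; Q > K, reaction proceeds in reverse

(AB₂ is a pure solid — omitted from Q_c.)
Q_c = [PQ₂]·[X] / ([D₂]²·[G]³·[M₂Z₃]²) = (0.016)·(0.20) / ((0.059)²·(2.8)³·(0.0035)²) = 3400
Q_c = 3400 > K_c = 1300: net reverse reaction.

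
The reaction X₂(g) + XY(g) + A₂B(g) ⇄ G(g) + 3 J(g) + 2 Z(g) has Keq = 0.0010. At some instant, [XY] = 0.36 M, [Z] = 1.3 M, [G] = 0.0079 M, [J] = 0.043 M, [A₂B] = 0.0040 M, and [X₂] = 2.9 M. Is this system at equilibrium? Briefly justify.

no; Q < K, reaction proceeds forward

Q = [G]·[J]³·[Z]² / ([X₂]·[XY]·[A₂B]) = (0.0079)·(0.043)³·(1.3)² / ((2.9)·(0.36)·(0.0040)) = 2.5×10⁻⁴
Q = 2.5×10⁻⁴ < Keq = 0.0010: net forward reaction.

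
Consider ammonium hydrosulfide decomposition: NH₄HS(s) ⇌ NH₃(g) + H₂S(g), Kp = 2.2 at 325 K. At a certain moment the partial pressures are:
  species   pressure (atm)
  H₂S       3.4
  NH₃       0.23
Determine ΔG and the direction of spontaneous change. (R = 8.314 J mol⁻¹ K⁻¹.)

(NH₄HS is a pure solid — omitted from Qp.)
Qp = P(NH₃)·P(H₂S) = (0.23)·(3.4) = 0.782
ΔG = RT ln(Qp/Kp) = (8.314 J mol⁻¹ K⁻¹)(325 K) × ln(0.782/2.2)
   = (2.702 kJ/mol)(-1.034) = -2.79 kJ/mol
ΔG < 0, so the forward reaction is spontaneous (proceeds forward).

ΔG = -2.79 kJ/mol; the forward reaction is spontaneous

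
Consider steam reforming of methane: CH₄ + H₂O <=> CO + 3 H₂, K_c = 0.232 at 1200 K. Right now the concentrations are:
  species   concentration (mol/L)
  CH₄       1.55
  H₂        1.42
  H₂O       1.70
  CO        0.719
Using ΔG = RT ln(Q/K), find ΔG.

Q_c = [CO]·[H₂]³ / ([CH₄]·[H₂O]) = (0.719)·(1.42)³ / ((1.55)·(1.70)) = 0.781
ΔG = RT ln(Q_c/K_c) = (8.314 J mol⁻¹ K⁻¹)(1200 K) × ln(0.781/0.232)
   = (9.977 kJ/mol)(1.214) = 12.1 kJ/mol
ΔG > 0, so the forward reaction is non-spontaneous (proceeds in reverse).

ΔG = 12.1 kJ/mol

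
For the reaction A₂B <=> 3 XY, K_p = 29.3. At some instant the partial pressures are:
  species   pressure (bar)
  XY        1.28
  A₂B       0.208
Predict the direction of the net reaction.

Q_p = P(XY)³ / P(A₂B) = (1.28)³ / (0.208) = 10.1
Q_p = 10.1 < K_p = 29.3, so the forward reaction proceeds.

forward (toward products)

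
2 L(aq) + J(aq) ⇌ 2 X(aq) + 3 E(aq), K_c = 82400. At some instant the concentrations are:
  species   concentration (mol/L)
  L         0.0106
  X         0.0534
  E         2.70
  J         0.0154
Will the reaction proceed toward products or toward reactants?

in the forward direction

Q_c = [X]²·[E]³ / ([L]²·[J]) = (0.0534)²·(2.70)³ / ((0.0106)²·(0.0154)) = 32400
Q_c = 32400 < K_c = 82400, so the forward reaction proceeds.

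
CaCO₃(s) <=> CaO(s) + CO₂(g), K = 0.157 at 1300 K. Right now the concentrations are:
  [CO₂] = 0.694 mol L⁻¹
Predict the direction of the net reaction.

to the left

(CaCO₃, CaO are pure solids — omitted from Q.)
Q = [CO₂] = 0.694
Q = 0.694 > K = 0.157, so the reverse reaction proceeds.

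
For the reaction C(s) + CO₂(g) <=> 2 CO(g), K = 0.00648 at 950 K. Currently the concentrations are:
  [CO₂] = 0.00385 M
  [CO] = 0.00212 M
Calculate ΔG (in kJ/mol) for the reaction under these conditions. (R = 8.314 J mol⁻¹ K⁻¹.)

ΔG = -13.5 kJ/mol

(C is a pure solid — omitted from Q.)
Q = [CO]² / [CO₂] = (0.00212)² / (0.00385) = 0.00117
ΔG = RT ln(Q/K) = (8.314 J mol⁻¹ K⁻¹)(950 K) × ln(0.00117/0.00648)
   = (7.898 kJ/mol)(-1.712) = -13.5 kJ/mol
ΔG < 0, so the forward reaction is spontaneous (proceeds forward).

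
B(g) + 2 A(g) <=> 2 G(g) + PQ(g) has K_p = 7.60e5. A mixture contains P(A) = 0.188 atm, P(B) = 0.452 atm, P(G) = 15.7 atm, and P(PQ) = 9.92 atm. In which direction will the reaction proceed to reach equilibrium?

to the right

Q_p = P(G)²·P(PQ) / (P(B)·P(A)²) = (15.7)²·(9.92) / ((0.452)·(0.188)²) = 1.53e5
Q_p = 1.53e5 < K_p = 7.60e5, so the forward reaction proceeds.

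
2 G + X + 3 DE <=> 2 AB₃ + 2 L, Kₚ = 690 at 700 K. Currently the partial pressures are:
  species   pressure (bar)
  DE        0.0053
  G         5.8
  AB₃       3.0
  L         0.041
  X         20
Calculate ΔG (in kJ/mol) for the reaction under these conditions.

ΔG = -8.84 kJ/mol

Qₚ = P(AB₃)²·P(L)² / (P(G)²·P(X)·P(DE)³) = (3.0)²·(0.041)² / ((5.8)²·(20)·(0.0053)³) = 151
ΔG = RT ln(Qₚ/Kₚ) = (8.314 J mol⁻¹ K⁻¹)(700 K) × ln(151/690)
   = (5.820 kJ/mol)(-1.519) = -8.84 kJ/mol
ΔG < 0, so the forward reaction is spontaneous (proceeds forward).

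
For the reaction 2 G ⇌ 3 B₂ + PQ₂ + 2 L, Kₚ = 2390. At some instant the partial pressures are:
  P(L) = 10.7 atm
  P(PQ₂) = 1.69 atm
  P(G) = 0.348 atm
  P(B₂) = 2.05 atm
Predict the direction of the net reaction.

Qₚ = P(B₂)³·P(PQ₂)·P(L)² / P(G)² = (2.05)³·(1.69)·(10.7)² / (0.348)² = 13800
Qₚ = 13800 > Kₚ = 2390, so the reverse reaction proceeds.

toward reactants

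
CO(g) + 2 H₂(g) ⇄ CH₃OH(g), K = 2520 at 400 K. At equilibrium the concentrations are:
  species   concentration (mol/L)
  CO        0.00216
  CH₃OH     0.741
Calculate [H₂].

At equilibrium, K = [CH₃OH] / ([CO]·[H₂]²) = 2520.
(0.741) / ((0.00216)·([H₂])²) = 2520
[H₂]² = 0.136 ⇒ [H₂] = 0.369 mol/L

[H₂] = 0.369 mol/L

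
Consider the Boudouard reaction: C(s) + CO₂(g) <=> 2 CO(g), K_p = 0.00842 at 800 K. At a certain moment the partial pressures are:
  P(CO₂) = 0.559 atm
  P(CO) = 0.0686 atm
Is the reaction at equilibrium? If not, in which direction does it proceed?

neither direction; the system is at equilibrium

(C is a pure solid — omitted from Q_p.)
Q_p = P(CO)² / P(CO₂) = (0.0686)² / (0.559) = 0.00842
Q_p = 0.00842 = K_p, so the system is already at equilibrium.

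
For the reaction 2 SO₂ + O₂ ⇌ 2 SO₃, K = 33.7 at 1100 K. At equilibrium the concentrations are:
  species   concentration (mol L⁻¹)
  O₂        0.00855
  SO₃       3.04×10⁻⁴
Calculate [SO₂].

[SO₂] = 5.66×10⁻⁴ mol L⁻¹

At equilibrium, K = [SO₃]² / ([SO₂]²·[O₂]) = 33.7.
(3.04×10⁻⁴)² / (([SO₂])²·(0.00855)) = 33.7
[SO₂]² = 3.21×10⁻⁷ ⇒ [SO₂] = 5.66×10⁻⁴ mol L⁻¹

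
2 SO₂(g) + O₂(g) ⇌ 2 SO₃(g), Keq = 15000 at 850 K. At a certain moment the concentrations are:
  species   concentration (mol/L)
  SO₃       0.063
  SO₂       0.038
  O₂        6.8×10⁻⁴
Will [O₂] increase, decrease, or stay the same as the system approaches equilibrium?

decrease

Q = [SO₃]² / ([SO₂]²·[O₂]) = (0.063)² / ((0.038)²·(6.8×10⁻⁴)) = 4000
Q = 4000 < Keq = 15000: net forward reaction.
O₂ is a reactant, so it decreases.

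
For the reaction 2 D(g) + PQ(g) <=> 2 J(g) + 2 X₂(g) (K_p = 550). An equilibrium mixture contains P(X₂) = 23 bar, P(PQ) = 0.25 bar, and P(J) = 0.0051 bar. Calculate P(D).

P(D) = 0.010 bar

At equilibrium, K_p = P(J)²·P(X₂)² / (P(D)²·P(PQ)) = 550.
(0.0051)²·(23)² / ((P(D))²·(0.25)) = 550
P(D)² = 1.00×10⁻⁴ ⇒ P(D) = 0.010 bar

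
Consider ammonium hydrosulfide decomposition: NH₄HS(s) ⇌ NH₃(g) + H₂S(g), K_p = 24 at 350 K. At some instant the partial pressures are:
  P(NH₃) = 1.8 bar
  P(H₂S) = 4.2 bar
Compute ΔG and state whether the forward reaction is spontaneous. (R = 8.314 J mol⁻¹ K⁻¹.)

(NH₄HS is a pure solid — omitted from Q_p.)
Q_p = P(NH₃)·P(H₂S) = (1.8)·(4.2) = 7.56
ΔG = RT ln(Q_p/K_p) = (8.314 J mol⁻¹ K⁻¹)(350 K) × ln(7.56/24)
   = (2.910 kJ/mol)(-1.155) = -3.36 kJ/mol
ΔG < 0, so the forward reaction is spontaneous (proceeds forward).

ΔG = -3.36 kJ/mol; the forward reaction is spontaneous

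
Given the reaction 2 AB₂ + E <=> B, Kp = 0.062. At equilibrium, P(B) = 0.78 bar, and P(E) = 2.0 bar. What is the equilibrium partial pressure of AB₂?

P(AB₂) = 2.5 bar

At equilibrium, Kp = P(B) / (P(AB₂)²·P(E)) = 0.062.
(0.78) / ((P(AB₂))²·(2.0)) = 0.062
P(AB₂)² = 6.29 ⇒ P(AB₂) = 2.5 bar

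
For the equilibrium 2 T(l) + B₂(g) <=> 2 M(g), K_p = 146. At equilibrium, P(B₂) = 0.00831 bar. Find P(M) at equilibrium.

P(M) = 1.10 bar

(T is a pure liquid — omitted from K_p.)
At equilibrium, K_p = P(M)² / P(B₂) = 146.
(P(M))² / (0.00831) = 146
P(M)² = 1.21 ⇒ P(M) = 1.10 bar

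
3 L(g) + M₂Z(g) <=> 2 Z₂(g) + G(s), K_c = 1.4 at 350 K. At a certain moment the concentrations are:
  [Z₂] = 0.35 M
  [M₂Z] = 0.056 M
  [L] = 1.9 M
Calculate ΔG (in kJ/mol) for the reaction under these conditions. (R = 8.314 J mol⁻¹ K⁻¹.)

(G is a pure solid — omitted from Q_c.)
Q_c = [Z₂]² / ([L]³·[M₂Z]) = (0.35)² / ((1.9)³·(0.056)) = 0.319
ΔG = RT ln(Q_c/K_c) = (8.314 J mol⁻¹ K⁻¹)(350 K) × ln(0.319/1.4)
   = (2.910 kJ/mol)(-1.479) = -4.30 kJ/mol
ΔG < 0, so the forward reaction is spontaneous (proceeds forward).

ΔG = -4.30 kJ/mol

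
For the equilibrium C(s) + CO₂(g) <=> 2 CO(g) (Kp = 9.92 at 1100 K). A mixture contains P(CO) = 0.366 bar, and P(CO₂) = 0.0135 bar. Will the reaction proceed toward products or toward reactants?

at equilibrium

(C is a pure solid — omitted from Qp.)
Qp = P(CO)² / P(CO₂) = (0.366)² / (0.0135) = 9.92
Qp = 9.92 = Kp, so the system is already at equilibrium.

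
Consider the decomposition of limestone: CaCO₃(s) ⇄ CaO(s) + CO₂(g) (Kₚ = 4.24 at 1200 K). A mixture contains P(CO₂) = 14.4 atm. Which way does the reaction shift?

(CaCO₃, CaO are pure solids — omitted from Qₚ.)
Qₚ = P(CO₂) = 14.4
Qₚ = 14.4 > Kₚ = 4.24, so the reverse reaction proceeds.

in the reverse direction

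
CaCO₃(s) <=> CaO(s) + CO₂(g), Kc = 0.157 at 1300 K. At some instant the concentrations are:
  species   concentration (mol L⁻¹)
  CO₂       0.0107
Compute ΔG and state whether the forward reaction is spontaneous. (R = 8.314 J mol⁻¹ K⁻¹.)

(CaCO₃, CaO are pure solids — omitted from Qc.)
Qc = [CO₂] = 0.0107
ΔG = RT ln(Qc/Kc) = (8.314 J mol⁻¹ K⁻¹)(1300 K) × ln(0.0107/0.157)
   = (10.81 kJ/mol)(-2.686) = -29.0 kJ/mol
ΔG < 0, so the forward reaction is spontaneous (proceeds forward).

ΔG = -29.0 kJ/mol; the forward reaction is spontaneous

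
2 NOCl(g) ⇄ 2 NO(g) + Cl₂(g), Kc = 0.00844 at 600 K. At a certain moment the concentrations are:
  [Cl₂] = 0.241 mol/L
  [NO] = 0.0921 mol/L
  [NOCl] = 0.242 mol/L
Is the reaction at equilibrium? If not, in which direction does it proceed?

Qc = [NO]²·[Cl₂] / [NOCl]² = (0.0921)²·(0.241) / (0.242)² = 0.0349
Qc = 0.0349 > Kc = 0.00844, so the reverse reaction proceeds.

to the left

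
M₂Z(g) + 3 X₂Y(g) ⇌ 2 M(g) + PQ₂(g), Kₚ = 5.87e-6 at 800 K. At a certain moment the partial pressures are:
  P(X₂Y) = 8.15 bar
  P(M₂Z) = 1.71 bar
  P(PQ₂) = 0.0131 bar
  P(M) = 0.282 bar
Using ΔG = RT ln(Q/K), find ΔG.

ΔG = -11.0 kJ/mol

Qₚ = P(M)²·P(PQ₂) / (P(M₂Z)·P(X₂Y)³) = (0.282)²·(0.0131) / ((1.71)·(8.15)³) = 1.13e-6
ΔG = RT ln(Qₚ/Kₚ) = (8.314 J mol⁻¹ K⁻¹)(800 K) × ln(1.13e-6/5.87e-6)
   = (6.651 kJ/mol)(-1.648) = -11.0 kJ/mol
ΔG < 0, so the forward reaction is spontaneous (proceeds forward).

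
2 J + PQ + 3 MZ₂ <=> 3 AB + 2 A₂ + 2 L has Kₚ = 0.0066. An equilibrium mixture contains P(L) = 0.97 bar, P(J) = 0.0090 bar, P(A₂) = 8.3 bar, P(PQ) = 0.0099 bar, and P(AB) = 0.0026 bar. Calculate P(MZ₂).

At equilibrium, Kₚ = P(AB)³·P(A₂)²·P(L)² / (P(J)²·P(PQ)·P(MZ₂)³) = 0.0066.
(0.0026)³·(8.3)²·(0.97)² / ((0.0090)²·(0.0099)·(P(MZ₂))³) = 0.0066
P(MZ₂)³ = 215 ⇒ P(MZ₂) = 6.0 bar

P(MZ₂) = 6.0 bar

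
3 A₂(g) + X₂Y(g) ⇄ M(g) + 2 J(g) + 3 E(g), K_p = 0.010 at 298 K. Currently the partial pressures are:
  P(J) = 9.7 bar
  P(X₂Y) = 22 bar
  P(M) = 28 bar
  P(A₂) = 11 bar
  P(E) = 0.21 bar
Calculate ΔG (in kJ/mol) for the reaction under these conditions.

ΔG = -6.16 kJ/mol

Q_p = P(M)·P(J)²·P(E)³ / (P(A₂)³·P(X₂Y)) = (28)·(9.7)²·(0.21)³ / ((11)³·(22)) = 8.33e-4
ΔG = RT ln(Q_p/K_p) = (8.314 J mol⁻¹ K⁻¹)(298 K) × ln(8.33e-4/0.010)
   = (2.478 kJ/mol)(-2.485) = -6.16 kJ/mol
ΔG < 0, so the forward reaction is spontaneous (proceeds forward).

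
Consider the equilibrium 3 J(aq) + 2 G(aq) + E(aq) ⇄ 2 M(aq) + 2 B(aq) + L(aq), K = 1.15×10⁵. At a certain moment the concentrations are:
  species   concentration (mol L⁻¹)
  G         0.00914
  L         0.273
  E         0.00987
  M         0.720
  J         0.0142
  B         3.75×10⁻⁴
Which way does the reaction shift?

forward (toward products)

Q = [M]²·[B]²·[L] / ([J]³·[G]²·[E]) = (0.720)²·(3.75×10⁻⁴)²·(0.273) / ((0.0142)³·(0.00914)²·(0.00987)) = 8430
Q = 8430 < K = 1.15×10⁵, so the forward reaction proceeds.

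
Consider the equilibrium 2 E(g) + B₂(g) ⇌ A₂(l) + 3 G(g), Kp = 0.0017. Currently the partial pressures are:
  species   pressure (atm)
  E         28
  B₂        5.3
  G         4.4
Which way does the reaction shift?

(A₂ is a pure liquid — omitted from Qp.)
Qp = P(G)³ / (P(E)²·P(B₂)) = (4.4)³ / ((28)²·(5.3)) = 0.021
Qp = 0.021 > Kp = 0.0017, so the reverse reaction proceeds.

to the left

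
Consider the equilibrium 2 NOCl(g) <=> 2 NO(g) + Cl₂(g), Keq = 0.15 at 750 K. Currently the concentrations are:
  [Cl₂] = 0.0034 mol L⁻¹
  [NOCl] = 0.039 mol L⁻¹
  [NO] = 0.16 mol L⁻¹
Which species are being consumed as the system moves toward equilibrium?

NOCl (reactants)

Q = [NO]²·[Cl₂] / [NOCl]² = (0.16)²·(0.0034) / (0.039)² = 0.057
Q = 0.057 < Keq = 0.15: net forward reaction.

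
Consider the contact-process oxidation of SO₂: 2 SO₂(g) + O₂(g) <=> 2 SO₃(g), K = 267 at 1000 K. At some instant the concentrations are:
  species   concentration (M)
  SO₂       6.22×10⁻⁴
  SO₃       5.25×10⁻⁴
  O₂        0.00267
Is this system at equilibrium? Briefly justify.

Q = [SO₃]² / ([SO₂]²·[O₂]) = (5.25×10⁻⁴)² / ((6.22×10⁻⁴)²·(0.00267)) = 267
Q = 267 = K; the system is at equilibrium.

yes, at equilibrium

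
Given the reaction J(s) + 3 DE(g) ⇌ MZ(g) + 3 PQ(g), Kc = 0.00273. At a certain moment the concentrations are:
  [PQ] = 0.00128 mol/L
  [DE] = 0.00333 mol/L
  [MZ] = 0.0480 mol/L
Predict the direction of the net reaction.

(J is a pure solid — omitted from Qc.)
Qc = [MZ]·[PQ]³ / [DE]³ = (0.0480)·(0.00128)³ / (0.00333)³ = 0.00273
Qc = 0.00273 = Kc, so the system is already at equilibrium.

at equilibrium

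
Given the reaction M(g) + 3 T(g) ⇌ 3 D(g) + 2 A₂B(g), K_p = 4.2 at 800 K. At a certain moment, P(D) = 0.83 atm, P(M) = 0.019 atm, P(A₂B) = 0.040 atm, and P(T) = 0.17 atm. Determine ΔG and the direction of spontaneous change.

ΔG = 5.64 kJ/mol; the forward reaction is non-spontaneous

Q_p = P(D)³·P(A₂B)² / (P(M)·P(T)³) = (0.83)³·(0.040)² / ((0.019)·(0.17)³) = 9.80
ΔG = RT ln(Q_p/K_p) = (8.314 J mol⁻¹ K⁻¹)(800 K) × ln(9.80/4.2)
   = (6.651 kJ/mol)(0.8473) = 5.64 kJ/mol
ΔG > 0, so the forward reaction is non-spontaneous (proceeds in reverse).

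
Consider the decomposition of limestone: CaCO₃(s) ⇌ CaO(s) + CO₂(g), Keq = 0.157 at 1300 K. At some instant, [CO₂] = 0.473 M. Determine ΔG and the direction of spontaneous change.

(CaCO₃, CaO are pure solids — omitted from Q.)
Q = [CO₂] = 0.473
ΔG = RT ln(Q/Keq) = (8.314 J mol⁻¹ K⁻¹)(1300 K) × ln(0.473/0.157)
   = (10.81 kJ/mol)(1.103) = 11.9 kJ/mol
ΔG > 0, so the forward reaction is non-spontaneous (proceeds in reverse).

ΔG = 11.9 kJ/mol; the forward reaction is non-spontaneous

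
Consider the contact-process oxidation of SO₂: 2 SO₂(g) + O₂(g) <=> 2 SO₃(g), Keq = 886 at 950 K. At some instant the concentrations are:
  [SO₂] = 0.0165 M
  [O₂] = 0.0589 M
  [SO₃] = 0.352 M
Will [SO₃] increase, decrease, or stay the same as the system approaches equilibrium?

decrease

Q = [SO₃]² / ([SO₂]²·[O₂]) = (0.352)² / ((0.0165)²·(0.0589)) = 7730
Q = 7730 > Keq = 886: net reverse reaction.
SO₃ is a product, so it decreases.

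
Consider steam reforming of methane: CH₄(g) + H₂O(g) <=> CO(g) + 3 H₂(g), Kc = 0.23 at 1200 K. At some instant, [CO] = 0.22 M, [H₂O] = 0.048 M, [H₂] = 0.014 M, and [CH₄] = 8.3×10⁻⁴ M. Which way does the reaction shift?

Qc = [CO]·[H₂]³ / ([CH₄]·[H₂O]) = (0.22)·(0.014)³ / ((8.3×10⁻⁴)·(0.048)) = 0.015
Qc = 0.015 < Kc = 0.23, so the forward reaction proceeds.

toward products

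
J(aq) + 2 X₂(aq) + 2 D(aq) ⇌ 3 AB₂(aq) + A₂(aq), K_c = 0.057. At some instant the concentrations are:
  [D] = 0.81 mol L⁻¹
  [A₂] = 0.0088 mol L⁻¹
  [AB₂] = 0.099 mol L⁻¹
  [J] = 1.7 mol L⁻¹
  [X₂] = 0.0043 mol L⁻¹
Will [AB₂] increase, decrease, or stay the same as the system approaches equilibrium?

Q_c = [AB₂]³·[A₂] / ([J]·[X₂]²·[D]²) = (0.099)³·(0.0088) / ((1.7)·(0.0043)²·(0.81)²) = 0.41
Q_c = 0.41 > K_c = 0.057: net reverse reaction.
AB₂ is a product, so it decreases.

decrease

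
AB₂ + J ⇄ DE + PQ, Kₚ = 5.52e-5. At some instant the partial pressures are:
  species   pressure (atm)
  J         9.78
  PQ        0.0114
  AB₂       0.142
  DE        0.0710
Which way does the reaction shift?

Qₚ = P(DE)·P(PQ) / (P(AB₂)·P(J)) = (0.0710)·(0.0114) / ((0.142)·(9.78)) = 5.83e-4
Qₚ = 5.83e-4 > Kₚ = 5.52e-5, so the reverse reaction proceeds.

toward reactants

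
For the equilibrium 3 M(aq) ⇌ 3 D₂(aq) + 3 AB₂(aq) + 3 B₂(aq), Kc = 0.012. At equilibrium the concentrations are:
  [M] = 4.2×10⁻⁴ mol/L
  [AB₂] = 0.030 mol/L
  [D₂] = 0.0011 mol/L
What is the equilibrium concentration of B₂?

[B₂] = 2.9 mol/L

At equilibrium, Kc = [D₂]³·[AB₂]³·[B₂]³ / [M]³ = 0.012.
(0.0011)³·(0.030)³·([B₂])³ / (4.2×10⁻⁴)³ = 0.012
[B₂]³ = 24.7 ⇒ [B₂] = 2.9 mol/L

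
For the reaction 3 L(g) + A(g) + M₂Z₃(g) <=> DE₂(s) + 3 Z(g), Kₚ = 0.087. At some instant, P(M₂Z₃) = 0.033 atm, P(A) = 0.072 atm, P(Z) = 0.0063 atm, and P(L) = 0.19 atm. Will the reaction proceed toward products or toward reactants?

(DE₂ is a pure solid — omitted from Qₚ.)
Qₚ = P(Z)³ / (P(L)³·P(A)·P(M₂Z₃)) = (0.0063)³ / ((0.19)³·(0.072)·(0.033)) = 0.015
Qₚ = 0.015 < Kₚ = 0.087, so the forward reaction proceeds.

to the right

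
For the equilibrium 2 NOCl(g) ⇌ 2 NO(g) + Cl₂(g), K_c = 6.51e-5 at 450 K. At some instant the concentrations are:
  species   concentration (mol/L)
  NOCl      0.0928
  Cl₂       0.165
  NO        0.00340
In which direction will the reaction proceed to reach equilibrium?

toward reactants

Q_c = [NO]²·[Cl₂] / [NOCl]² = (0.00340)²·(0.165) / (0.0928)² = 2.21e-4
Q_c = 2.21e-4 > K_c = 6.51e-5, so the reverse reaction proceeds.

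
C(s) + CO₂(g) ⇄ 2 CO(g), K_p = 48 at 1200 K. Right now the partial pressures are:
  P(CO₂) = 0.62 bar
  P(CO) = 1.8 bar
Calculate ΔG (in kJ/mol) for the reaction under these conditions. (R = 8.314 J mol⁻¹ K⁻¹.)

(C is a pure solid — omitted from Q_p.)
Q_p = P(CO)² / P(CO₂) = (1.8)² / (0.62) = 5.23
ΔG = RT ln(Q_p/K_p) = (8.314 J mol⁻¹ K⁻¹)(1200 K) × ln(5.23/48)
   = (9.977 kJ/mol)(-2.217) = -22.1 kJ/mol
ΔG < 0, so the forward reaction is spontaneous (proceeds forward).

ΔG = -22.1 kJ/mol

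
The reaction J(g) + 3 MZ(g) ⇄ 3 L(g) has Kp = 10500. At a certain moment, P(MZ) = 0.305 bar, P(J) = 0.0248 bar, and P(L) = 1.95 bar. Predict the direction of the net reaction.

neither direction; the system is at equilibrium

Qp = P(L)³ / (P(J)·P(MZ)³) = (1.95)³ / ((0.0248)·(0.305)³) = 10500
Qp = 10500 = Kp, so the system is already at equilibrium.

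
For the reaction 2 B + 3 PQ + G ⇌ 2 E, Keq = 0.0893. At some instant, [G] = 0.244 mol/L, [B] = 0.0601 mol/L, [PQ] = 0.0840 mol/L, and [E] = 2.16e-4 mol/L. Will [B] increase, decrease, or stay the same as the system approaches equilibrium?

stay the same

Q = [E]² / ([B]²·[PQ]³·[G]) = (2.16e-4)² / ((0.0601)²·(0.0840)³·(0.244)) = 0.0893
Q = 0.0893 = Keq; the system is at equilibrium.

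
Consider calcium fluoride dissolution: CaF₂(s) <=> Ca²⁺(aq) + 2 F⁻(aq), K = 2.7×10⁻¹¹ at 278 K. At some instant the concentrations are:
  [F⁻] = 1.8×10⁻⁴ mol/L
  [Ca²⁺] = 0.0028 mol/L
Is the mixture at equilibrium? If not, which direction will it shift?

no; Q > K, reaction proceeds in reverse

(CaF₂ is a pure solid — omitted from Q.)
Q = [Ca²⁺]·[F⁻]² = (0.0028)·(1.8×10⁻⁴)² = 9.1×10⁻¹¹
Q = 9.1×10⁻¹¹ > K = 2.7×10⁻¹¹: net reverse reaction.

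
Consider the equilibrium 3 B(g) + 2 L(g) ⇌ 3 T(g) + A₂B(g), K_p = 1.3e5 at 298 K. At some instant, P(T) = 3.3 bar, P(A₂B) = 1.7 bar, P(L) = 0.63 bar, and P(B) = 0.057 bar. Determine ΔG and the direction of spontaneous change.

ΔG = 4.60 kJ/mol; the forward reaction is non-spontaneous

Q_p = P(T)³·P(A₂B) / (P(B)³·P(L)²) = (3.3)³·(1.7) / ((0.057)³·(0.63)²) = 8.31e5
ΔG = RT ln(Q_p/K_p) = (8.314 J mol⁻¹ K⁻¹)(298 K) × ln(8.31e5/1.3e5)
   = (2.478 kJ/mol)(1.855) = 4.60 kJ/mol
ΔG > 0, so the forward reaction is non-spontaneous (proceeds in reverse).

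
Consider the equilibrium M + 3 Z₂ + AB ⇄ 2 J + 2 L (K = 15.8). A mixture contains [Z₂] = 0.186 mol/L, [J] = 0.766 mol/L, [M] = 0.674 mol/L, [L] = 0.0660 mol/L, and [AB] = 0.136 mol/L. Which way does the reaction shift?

forward (toward products)

Q = [J]²·[L]² / ([M]·[Z₂]³·[AB]) = (0.766)²·(0.0660)² / ((0.674)·(0.186)³·(0.136)) = 4.33
Q = 4.33 < K = 15.8, so the forward reaction proceeds.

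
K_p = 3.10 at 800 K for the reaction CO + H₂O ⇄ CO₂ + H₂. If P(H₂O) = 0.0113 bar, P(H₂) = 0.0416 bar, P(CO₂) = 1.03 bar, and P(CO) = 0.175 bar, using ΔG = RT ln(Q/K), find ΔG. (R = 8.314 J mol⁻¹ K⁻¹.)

ΔG = 12.9 kJ/mol

Q_p = P(CO₂)·P(H₂) / (P(CO)·P(H₂O)) = (1.03)·(0.0416) / ((0.175)·(0.0113)) = 21.7
ΔG = RT ln(Q_p/K_p) = (8.314 J mol⁻¹ K⁻¹)(800 K) × ln(21.7/3.10)
   = (6.651 kJ/mol)(1.946) = 12.9 kJ/mol
ΔG > 0, so the forward reaction is non-spontaneous (proceeds in reverse).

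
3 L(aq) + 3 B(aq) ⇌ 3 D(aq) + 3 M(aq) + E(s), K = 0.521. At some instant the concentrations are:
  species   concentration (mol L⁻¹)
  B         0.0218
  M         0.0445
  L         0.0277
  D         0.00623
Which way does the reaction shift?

in the forward direction

(E is a pure solid — omitted from Q.)
Q = [D]³·[M]³ / ([L]³·[B]³) = (0.00623)³·(0.0445)³ / ((0.0277)³·(0.0218)³) = 0.0968
Q = 0.0968 < K = 0.521, so the forward reaction proceeds.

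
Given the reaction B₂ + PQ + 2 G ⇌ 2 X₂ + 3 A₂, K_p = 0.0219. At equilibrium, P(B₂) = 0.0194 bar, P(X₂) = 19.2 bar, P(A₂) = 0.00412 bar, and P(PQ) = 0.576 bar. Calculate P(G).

At equilibrium, K_p = P(X₂)²·P(A₂)³ / (P(B₂)·P(PQ)·P(G)²) = 0.0219.
(19.2)²·(0.00412)³ / ((0.0194)·(0.576)·(P(G))²) = 0.0219
P(G)² = 0.105 ⇒ P(G) = 0.325 bar

P(G) = 0.325 bar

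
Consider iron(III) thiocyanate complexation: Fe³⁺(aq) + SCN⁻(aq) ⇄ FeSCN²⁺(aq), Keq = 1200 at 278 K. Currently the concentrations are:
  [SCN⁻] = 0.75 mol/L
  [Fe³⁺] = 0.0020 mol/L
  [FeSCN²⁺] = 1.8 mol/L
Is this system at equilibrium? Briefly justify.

yes, at equilibrium

Q = [FeSCN²⁺] / ([Fe³⁺]·[SCN⁻]) = (1.8) / ((0.0020)·(0.75)) = 1200
Q = 1200 = Keq; the system is at equilibrium.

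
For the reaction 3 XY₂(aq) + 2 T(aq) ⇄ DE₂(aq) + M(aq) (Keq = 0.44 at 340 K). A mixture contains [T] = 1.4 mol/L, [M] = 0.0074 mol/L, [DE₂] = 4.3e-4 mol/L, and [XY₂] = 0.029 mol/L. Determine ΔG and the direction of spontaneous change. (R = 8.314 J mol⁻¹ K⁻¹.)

ΔG = -5.34 kJ/mol; the forward reaction is spontaneous

Q = [DE₂]·[M] / ([XY₂]³·[T]²) = (4.3e-4)·(0.0074) / ((0.029)³·(1.4)²) = 0.0666
ΔG = RT ln(Q/Keq) = (8.314 J mol⁻¹ K⁻¹)(340 K) × ln(0.0666/0.44)
   = (2.827 kJ/mol)(-1.888) = -5.34 kJ/mol
ΔG < 0, so the forward reaction is spontaneous (proceeds forward).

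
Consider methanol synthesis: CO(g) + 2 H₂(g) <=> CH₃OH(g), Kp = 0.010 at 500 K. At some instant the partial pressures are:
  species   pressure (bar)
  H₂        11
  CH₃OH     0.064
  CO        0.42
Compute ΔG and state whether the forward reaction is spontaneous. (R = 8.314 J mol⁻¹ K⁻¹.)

Qp = P(CH₃OH) / (P(CO)·P(H₂)²) = (0.064) / ((0.42)·(11)²) = 0.00126
ΔG = RT ln(Qp/Kp) = (8.314 J mol⁻¹ K⁻¹)(500 K) × ln(0.00126/0.010)
   = (4.157 kJ/mol)(-2.071) = -8.61 kJ/mol
ΔG < 0, so the forward reaction is spontaneous (proceeds forward).

ΔG = -8.61 kJ/mol; the forward reaction is spontaneous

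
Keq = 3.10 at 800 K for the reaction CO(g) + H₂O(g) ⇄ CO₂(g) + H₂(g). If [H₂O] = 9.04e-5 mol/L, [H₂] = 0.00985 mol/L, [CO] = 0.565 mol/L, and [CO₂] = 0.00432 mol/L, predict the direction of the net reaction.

to the right

Q = [CO₂]·[H₂] / ([CO]·[H₂O]) = (0.00432)·(0.00985) / ((0.565)·(9.04e-5)) = 0.833
Q = 0.833 < Keq = 3.10, so the forward reaction proceeds.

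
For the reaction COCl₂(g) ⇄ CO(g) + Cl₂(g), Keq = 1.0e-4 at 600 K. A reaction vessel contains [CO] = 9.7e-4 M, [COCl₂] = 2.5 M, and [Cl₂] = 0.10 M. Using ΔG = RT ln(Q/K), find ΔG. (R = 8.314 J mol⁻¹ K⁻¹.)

Q = [CO]·[Cl₂] / [COCl₂] = (9.7e-4)·(0.10) / (2.5) = 3.88e-5
ΔG = RT ln(Q/Keq) = (8.314 J mol⁻¹ K⁻¹)(600 K) × ln(3.88e-5/1.0e-4)
   = (4.988 kJ/mol)(-0.9467) = -4.72 kJ/mol
ΔG < 0, so the forward reaction is spontaneous (proceeds forward).

ΔG = -4.72 kJ/mol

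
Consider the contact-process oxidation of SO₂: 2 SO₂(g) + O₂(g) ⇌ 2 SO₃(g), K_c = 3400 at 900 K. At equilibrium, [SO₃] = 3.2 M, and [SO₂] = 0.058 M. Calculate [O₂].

At equilibrium, K_c = [SO₃]² / ([SO₂]²·[O₂]) = 3400.
(3.2)² / ((0.058)²·([O₂])) = 3400
[O₂] = 0.895 = 0.90 M

[O₂] = 0.90 M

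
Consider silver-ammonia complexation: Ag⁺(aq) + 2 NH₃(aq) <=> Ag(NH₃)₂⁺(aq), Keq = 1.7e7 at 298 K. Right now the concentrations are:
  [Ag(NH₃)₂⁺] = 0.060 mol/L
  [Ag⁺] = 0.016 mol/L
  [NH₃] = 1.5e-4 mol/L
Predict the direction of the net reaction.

reverse (toward reactants)

Q = [Ag(NH₃)₂⁺] / ([Ag⁺]·[NH₃]²) = (0.060) / ((0.016)·(1.5e-4)²) = 1.7e8
Q = 1.7e8 > Keq = 1.7e7, so the reverse reaction proceeds.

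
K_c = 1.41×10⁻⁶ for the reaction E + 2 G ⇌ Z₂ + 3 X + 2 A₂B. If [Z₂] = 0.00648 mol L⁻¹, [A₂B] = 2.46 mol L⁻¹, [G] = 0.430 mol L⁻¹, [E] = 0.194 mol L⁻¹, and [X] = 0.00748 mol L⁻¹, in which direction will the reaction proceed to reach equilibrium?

in the forward direction

Q_c = [Z₂]·[X]³·[A₂B]² / ([E]·[G]²) = (0.00648)·(0.00748)³·(2.46)² / ((0.194)·(0.430)²) = 4.58×10⁻⁷
Q_c = 4.58×10⁻⁷ < K_c = 1.41×10⁻⁶, so the forward reaction proceeds.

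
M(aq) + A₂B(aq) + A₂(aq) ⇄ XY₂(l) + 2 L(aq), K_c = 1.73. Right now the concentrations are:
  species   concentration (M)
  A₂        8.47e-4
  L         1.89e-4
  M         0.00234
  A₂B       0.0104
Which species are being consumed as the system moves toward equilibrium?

none (at equilibrium)

(XY₂ is a pure liquid — omitted from Q_c.)
Q_c = [L]² / ([M]·[A₂B]·[A₂]) = (1.89e-4)² / ((0.00234)·(0.0104)·(8.47e-4)) = 1.73
Q_c = 1.73 = K_c; the system is at equilibrium.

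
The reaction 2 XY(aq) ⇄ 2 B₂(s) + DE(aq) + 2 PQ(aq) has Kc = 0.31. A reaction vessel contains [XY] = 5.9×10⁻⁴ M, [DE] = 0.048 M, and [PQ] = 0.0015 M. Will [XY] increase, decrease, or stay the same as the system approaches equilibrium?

(B₂ is a pure solid — omitted from Qc.)
Qc = [DE]·[PQ]² / [XY]² = (0.048)·(0.0015)² / (5.9×10⁻⁴)² = 0.31
Qc = 0.31 = Kc; the system is at equilibrium.

stay the same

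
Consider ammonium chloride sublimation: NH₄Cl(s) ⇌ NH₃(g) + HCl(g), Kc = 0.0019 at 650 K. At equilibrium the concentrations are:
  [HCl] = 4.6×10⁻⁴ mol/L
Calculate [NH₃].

[NH₃] = 4.1 mol/L

(NH₄Cl is a pure solid — omitted from Kc.)
At equilibrium, Kc = [NH₃]·[HCl] = 0.0019.
([NH₃])·(4.6×10⁻⁴) = 0.0019
[NH₃] = 4.13 = 4.1 mol/L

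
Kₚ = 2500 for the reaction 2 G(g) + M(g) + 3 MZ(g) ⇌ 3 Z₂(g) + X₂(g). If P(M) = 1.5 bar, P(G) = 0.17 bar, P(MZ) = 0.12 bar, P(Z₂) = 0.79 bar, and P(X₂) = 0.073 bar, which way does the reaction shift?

Qₚ = P(Z₂)³·P(X₂) / (P(G)²·P(M)·P(MZ)³) = (0.79)³·(0.073) / ((0.17)²·(1.5)·(0.12)³) = 480
Qₚ = 480 < Kₚ = 2500, so the forward reaction proceeds.

forward (toward products)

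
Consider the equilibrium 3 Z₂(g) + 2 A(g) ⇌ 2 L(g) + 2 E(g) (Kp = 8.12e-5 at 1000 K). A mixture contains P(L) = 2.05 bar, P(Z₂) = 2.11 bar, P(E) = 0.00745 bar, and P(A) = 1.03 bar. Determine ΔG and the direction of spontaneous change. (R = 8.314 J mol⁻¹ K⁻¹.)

Qp = P(L)²·P(E)² / (P(Z₂)³·P(A)²) = (2.05)²·(0.00745)² / ((2.11)³·(1.03)²) = 2.34e-5
ΔG = RT ln(Qp/Kp) = (8.314 J mol⁻¹ K⁻¹)(1000 K) × ln(2.34e-5/8.12e-5)
   = (8.314 kJ/mol)(-1.244) = -10.3 kJ/mol
ΔG < 0, so the forward reaction is spontaneous (proceeds forward).

ΔG = -10.3 kJ/mol; the forward reaction is spontaneous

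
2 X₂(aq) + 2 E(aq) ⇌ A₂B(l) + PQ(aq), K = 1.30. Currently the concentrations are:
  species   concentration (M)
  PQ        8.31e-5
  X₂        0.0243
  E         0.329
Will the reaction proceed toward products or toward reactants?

neither direction; the system is at equilibrium

(A₂B is a pure liquid — omitted from Q.)
Q = [PQ] / ([X₂]²·[E]²) = (8.31e-5) / ((0.0243)²·(0.329)²) = 1.30
Q = 1.30 = K, so the system is already at equilibrium.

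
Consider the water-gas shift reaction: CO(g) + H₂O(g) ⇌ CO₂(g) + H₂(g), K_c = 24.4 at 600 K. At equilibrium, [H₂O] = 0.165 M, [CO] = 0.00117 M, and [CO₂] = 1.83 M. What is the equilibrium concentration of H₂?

[H₂] = 0.00257 M

At equilibrium, K_c = [CO₂]·[H₂] / ([CO]·[H₂O]) = 24.4.
(1.83)·([H₂]) / ((0.00117)·(0.165)) = 24.4
[H₂] = 0.00257 M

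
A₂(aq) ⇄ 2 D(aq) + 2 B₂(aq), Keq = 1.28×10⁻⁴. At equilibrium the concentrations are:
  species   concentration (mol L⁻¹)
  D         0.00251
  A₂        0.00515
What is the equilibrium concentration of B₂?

At equilibrium, Keq = [D]²·[B₂]² / [A₂] = 1.28×10⁻⁴.
(0.00251)²·([B₂])² / (0.00515) = 1.28×10⁻⁴
[B₂]² = 0.105 ⇒ [B₂] = 0.323 mol L⁻¹

[B₂] = 0.323 mol L⁻¹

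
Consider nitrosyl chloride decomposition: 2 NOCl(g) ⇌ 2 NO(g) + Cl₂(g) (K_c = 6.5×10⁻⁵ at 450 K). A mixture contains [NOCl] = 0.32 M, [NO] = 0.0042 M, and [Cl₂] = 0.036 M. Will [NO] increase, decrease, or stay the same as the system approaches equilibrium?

increase

Q_c = [NO]²·[Cl₂] / [NOCl]² = (0.0042)²·(0.036) / (0.32)² = 6.2×10⁻⁶
Q_c = 6.2×10⁻⁶ < K_c = 6.5×10⁻⁵: net forward reaction.
NO is a product, so it increases.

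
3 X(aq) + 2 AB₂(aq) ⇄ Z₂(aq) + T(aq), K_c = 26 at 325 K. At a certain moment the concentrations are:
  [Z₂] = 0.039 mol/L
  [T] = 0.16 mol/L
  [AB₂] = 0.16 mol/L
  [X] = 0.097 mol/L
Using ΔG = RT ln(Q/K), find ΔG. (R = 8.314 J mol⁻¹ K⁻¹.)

Q_c = [Z₂]·[T] / ([X]³·[AB₂]²) = (0.039)·(0.16) / ((0.097)³·(0.16)²) = 267
ΔG = RT ln(Q_c/K_c) = (8.314 J mol⁻¹ K⁻¹)(325 K) × ln(267/26)
   = (2.702 kJ/mol)(2.329) = 6.29 kJ/mol
ΔG > 0, so the forward reaction is non-spontaneous (proceeds in reverse).

ΔG = 6.29 kJ/mol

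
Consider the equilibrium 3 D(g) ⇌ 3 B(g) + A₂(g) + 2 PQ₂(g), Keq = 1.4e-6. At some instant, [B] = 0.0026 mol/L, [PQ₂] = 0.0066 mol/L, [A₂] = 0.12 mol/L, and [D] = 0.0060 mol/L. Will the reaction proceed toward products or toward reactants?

Q = [B]³·[A₂]·[PQ₂]² / [D]³ = (0.0026)³·(0.12)·(0.0066)² / (0.0060)³ = 4.3e-7
Q = 4.3e-7 < Keq = 1.4e-6, so the forward reaction proceeds.

toward products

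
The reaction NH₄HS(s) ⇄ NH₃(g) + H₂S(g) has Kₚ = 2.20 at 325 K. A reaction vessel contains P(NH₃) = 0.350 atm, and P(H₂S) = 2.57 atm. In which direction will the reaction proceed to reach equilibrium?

(NH₄HS is a pure solid — omitted from Qₚ.)
Qₚ = P(NH₃)·P(H₂S) = (0.350)·(2.57) = 0.900
Qₚ = 0.900 < Kₚ = 2.20, so the forward reaction proceeds.

toward products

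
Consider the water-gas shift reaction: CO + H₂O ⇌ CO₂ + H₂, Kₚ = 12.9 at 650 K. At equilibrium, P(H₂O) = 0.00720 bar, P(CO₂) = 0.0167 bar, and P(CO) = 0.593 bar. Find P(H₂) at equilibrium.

At equilibrium, Kₚ = P(CO₂)·P(H₂) / (P(CO)·P(H₂O)) = 12.9.
(0.0167)·(P(H₂)) / ((0.593)·(0.00720)) = 12.9
P(H₂) = 3.30 bar

P(H₂) = 3.30 bar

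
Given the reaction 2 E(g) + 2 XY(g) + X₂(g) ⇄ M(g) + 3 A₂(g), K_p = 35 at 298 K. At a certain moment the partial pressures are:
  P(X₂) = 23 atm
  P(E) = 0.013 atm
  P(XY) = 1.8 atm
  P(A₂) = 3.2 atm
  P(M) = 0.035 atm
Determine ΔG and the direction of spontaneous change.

ΔG = 2.37 kJ/mol; the forward reaction is non-spontaneous

Q_p = P(M)·P(A₂)³ / (P(E)²·P(XY)²·P(X₂)) = (0.035)·(3.2)³ / ((0.013)²·(1.8)²·(23)) = 91.1
ΔG = RT ln(Q_p/K_p) = (8.314 J mol⁻¹ K⁻¹)(298 K) × ln(91.1/35)
   = (2.478 kJ/mol)(0.9566) = 2.37 kJ/mol
ΔG > 0, so the forward reaction is non-spontaneous (proceeds in reverse).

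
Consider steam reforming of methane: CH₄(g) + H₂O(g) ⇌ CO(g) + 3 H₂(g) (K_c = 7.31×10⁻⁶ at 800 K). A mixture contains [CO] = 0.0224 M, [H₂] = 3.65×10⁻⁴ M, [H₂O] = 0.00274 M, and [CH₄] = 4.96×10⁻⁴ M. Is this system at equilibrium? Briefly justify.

no; Q < K, reaction proceeds forward

Q_c = [CO]·[H₂]³ / ([CH₄]·[H₂O]) = (0.0224)·(3.65×10⁻⁴)³ / ((4.96×10⁻⁴)·(0.00274)) = 8.01×10⁻⁷
Q_c = 8.01×10⁻⁷ < K_c = 7.31×10⁻⁶: net forward reaction.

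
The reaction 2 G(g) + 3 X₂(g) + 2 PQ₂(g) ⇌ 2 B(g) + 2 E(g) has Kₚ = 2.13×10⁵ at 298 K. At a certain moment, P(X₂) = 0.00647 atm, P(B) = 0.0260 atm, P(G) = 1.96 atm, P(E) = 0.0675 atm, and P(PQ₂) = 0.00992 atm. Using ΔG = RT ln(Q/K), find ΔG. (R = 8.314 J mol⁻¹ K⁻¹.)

ΔG = -4.85 kJ/mol

Qₚ = P(B)²·P(E)² / (P(G)²·P(X₂)³·P(PQ₂)²) = (0.0260)²·(0.0675)² / ((1.96)²·(0.00647)³·(0.00992)²) = 30100
ΔG = RT ln(Qₚ/Kₚ) = (8.314 J mol⁻¹ K⁻¹)(298 K) × ln(30100/2.13×10⁵)
   = (2.478 kJ/mol)(-1.957) = -4.85 kJ/mol
ΔG < 0, so the forward reaction is spontaneous (proceeds forward).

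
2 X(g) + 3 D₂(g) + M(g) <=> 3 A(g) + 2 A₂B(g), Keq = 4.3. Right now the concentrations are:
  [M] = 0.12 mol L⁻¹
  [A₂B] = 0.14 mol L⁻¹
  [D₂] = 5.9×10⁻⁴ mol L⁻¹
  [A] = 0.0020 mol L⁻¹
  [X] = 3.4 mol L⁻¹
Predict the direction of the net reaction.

to the right

Q = [A]³·[A₂B]² / ([X]²·[D₂]³·[M]) = (0.0020)³·(0.14)² / ((3.4)²·(5.9×10⁻⁴)³·(0.12)) = 0.55
Q = 0.55 < Keq = 4.3, so the forward reaction proceeds.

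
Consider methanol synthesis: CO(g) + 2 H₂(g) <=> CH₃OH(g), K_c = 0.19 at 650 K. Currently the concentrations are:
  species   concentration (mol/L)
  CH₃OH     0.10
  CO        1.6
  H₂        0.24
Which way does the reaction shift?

Q_c = [CH₃OH] / ([CO]·[H₂]²) = (0.10) / ((1.6)·(0.24)²) = 1.1
Q_c = 1.1 > K_c = 0.19, so the reverse reaction proceeds.

reverse (toward reactants)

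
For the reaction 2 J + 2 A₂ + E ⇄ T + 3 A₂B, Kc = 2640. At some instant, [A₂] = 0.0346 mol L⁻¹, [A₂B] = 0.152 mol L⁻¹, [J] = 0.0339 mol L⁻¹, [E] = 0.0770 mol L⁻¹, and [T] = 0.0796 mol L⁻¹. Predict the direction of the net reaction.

no net change (already at equilibrium)

Qc = [T]·[A₂B]³ / ([J]²·[A₂]²·[E]) = (0.0796)·(0.152)³ / ((0.0339)²·(0.0346)²·(0.0770)) = 2640
Qc = 2640 = Kc, so the system is already at equilibrium.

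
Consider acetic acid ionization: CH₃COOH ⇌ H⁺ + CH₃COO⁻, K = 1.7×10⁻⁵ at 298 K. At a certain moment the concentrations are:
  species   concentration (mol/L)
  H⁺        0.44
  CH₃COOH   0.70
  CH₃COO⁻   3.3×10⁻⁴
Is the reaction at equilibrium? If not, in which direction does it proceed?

Q = [H⁺]·[CH₃COO⁻] / [CH₃COOH] = (0.44)·(3.3×10⁻⁴) / (0.70) = 2.1×10⁻⁴
Q = 2.1×10⁻⁴ > K = 1.7×10⁻⁵, so the reverse reaction proceeds.

to the left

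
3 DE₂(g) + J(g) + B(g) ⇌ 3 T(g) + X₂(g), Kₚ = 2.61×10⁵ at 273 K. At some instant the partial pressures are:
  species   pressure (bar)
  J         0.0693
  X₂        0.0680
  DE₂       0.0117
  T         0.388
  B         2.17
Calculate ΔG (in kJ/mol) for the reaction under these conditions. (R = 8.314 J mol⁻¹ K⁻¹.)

Qₚ = P(T)³·P(X₂) / (P(DE₂)³·P(J)·P(B)) = (0.388)³·(0.0680) / ((0.0117)³·(0.0693)·(2.17)) = 16500
ΔG = RT ln(Qₚ/Kₚ) = (8.314 J mol⁻¹ K⁻¹)(273 K) × ln(16500/2.61×10⁵)
   = (2.270 kJ/mol)(-2.761) = -6.27 kJ/mol
ΔG < 0, so the forward reaction is spontaneous (proceeds forward).

ΔG = -6.27 kJ/mol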